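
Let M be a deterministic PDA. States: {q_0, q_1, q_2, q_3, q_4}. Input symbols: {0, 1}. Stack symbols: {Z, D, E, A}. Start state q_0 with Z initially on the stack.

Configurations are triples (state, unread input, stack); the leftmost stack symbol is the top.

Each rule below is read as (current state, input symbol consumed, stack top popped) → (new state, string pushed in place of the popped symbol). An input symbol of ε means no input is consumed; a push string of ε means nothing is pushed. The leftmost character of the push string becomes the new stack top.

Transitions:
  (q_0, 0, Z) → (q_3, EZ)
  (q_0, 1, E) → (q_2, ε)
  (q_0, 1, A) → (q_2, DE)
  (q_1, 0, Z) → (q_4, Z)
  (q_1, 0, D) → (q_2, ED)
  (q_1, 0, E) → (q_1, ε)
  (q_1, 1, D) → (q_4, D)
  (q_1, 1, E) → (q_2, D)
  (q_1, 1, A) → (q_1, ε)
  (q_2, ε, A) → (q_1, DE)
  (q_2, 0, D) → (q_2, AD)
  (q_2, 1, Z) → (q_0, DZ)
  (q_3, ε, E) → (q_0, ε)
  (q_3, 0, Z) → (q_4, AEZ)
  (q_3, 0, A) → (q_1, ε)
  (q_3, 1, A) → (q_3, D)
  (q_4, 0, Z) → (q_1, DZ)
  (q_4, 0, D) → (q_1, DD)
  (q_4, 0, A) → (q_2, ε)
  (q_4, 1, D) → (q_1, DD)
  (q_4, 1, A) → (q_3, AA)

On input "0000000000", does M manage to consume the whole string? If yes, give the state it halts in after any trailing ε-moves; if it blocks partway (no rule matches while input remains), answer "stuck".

q_0

(q_0, 0000000000, Z)
  read 0, top Z: go to q_3, push EZ → (q_3, 000000000, EZ)
  ε-move, top E: go to q_0, push ε → (q_0, 000000000, Z)
  read 0, top Z: go to q_3, push EZ → (q_3, 00000000, EZ)
  ε-move, top E: go to q_0, push ε → (q_0, 00000000, Z)
  read 0, top Z: go to q_3, push EZ → (q_3, 0000000, EZ)
  ε-move, top E: go to q_0, push ε → (q_0, 0000000, Z)
  read 0, top Z: go to q_3, push EZ → (q_3, 000000, EZ)
  ε-move, top E: go to q_0, push ε → (q_0, 000000, Z)
  read 0, top Z: go to q_3, push EZ → (q_3, 00000, EZ)
  ε-move, top E: go to q_0, push ε → (q_0, 00000, Z)
  read 0, top Z: go to q_3, push EZ → (q_3, 0000, EZ)
  ε-move, top E: go to q_0, push ε → (q_0, 0000, Z)
  read 0, top Z: go to q_3, push EZ → (q_3, 000, EZ)
  ε-move, top E: go to q_0, push ε → (q_0, 000, Z)
  read 0, top Z: go to q_3, push EZ → (q_3, 00, EZ)
  ε-move, top E: go to q_0, push ε → (q_0, 00, Z)
  read 0, top Z: go to q_3, push EZ → (q_3, 0, EZ)
  ε-move, top E: go to q_0, push ε → (q_0, 0, Z)
  read 0, top Z: go to q_3, push EZ → (q_3, ε, EZ)
  ε-move, top E: go to q_0, push ε → (q_0, ε, Z)
All input consumed; M is in state q_0.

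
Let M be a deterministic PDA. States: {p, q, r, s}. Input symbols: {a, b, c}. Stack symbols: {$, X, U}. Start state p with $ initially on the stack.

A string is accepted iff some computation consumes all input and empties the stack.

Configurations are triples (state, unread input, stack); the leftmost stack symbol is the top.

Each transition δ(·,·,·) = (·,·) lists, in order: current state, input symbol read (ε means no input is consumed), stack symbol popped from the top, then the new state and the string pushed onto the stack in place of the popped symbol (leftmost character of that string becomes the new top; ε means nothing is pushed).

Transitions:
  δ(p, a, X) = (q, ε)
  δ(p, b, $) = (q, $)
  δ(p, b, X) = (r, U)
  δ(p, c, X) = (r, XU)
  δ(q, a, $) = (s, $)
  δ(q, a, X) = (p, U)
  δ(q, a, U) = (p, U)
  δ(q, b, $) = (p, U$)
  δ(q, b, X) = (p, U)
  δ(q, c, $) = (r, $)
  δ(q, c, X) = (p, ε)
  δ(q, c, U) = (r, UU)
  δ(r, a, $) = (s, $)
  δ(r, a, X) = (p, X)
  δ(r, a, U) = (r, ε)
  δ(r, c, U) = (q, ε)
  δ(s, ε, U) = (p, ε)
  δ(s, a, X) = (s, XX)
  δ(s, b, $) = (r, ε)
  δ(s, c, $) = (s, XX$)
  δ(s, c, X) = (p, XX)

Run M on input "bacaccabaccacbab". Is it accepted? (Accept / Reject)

Accept

(p, bacaccabaccacbab, $)
  read b, top $: go to q, push $ → (q, acaccabaccacbab, $)
  read a, top $: go to s, push $ → (s, caccabaccacbab, $)
  read c, top $: go to s, push XX$ → (s, accabaccacbab, XX$)
  read a, top X: go to s, push XX → (s, ccabaccacbab, XXX$)
  read c, top X: go to p, push XX → (p, cabaccacbab, XXXX$)
  read c, top X: go to r, push XU → (r, abaccacbab, XUXXX$)
  read a, top X: go to p, push X → (p, baccacbab, XUXXX$)
  read b, top X: go to r, push U → (r, accacbab, UUXXX$)
  read a, top U: go to r, push ε → (r, ccacbab, UXXX$)
  read c, top U: go to q, push ε → (q, cacbab, XXX$)
  read c, top X: go to p, push ε → (p, acbab, XX$)
  read a, top X: go to q, push ε → (q, cbab, X$)
  read c, top X: go to p, push ε → (p, bab, $)
  read b, top $: go to q, push $ → (q, ab, $)
  read a, top $: go to s, push $ → (s, b, $)
  read b, top $: go to r, push ε → (r, ε, ε)
All input consumed and the stack is empty.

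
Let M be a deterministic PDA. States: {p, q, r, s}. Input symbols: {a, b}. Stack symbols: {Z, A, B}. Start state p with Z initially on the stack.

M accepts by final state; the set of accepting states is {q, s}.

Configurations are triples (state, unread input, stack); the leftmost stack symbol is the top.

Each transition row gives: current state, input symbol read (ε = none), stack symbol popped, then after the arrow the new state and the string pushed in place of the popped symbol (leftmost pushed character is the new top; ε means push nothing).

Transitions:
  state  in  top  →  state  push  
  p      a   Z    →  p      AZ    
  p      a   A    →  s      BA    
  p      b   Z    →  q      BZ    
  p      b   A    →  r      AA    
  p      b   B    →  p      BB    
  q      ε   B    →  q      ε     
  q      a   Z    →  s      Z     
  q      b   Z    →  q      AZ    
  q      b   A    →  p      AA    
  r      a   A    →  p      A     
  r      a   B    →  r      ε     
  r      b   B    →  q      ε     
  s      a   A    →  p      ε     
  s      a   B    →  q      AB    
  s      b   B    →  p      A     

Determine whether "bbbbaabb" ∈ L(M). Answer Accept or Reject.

(p, bbbbaabb, Z) ⊢ (q, bbbaabb, BZ) ⊢ (q, bbbaabb, Z) ⊢ (q, bbaabb, AZ) ⊢ (p, baabb, AAZ) ⊢ (r, aabb, AAAZ) ⊢ (p, abb, AAAZ) ⊢ (s, bb, BAAAZ) ⊢ (p, b, AAAAZ) ⊢ (r, ε, AAAAAZ)
All input consumed; state r ∉ F and no further ε-move applies.

Reject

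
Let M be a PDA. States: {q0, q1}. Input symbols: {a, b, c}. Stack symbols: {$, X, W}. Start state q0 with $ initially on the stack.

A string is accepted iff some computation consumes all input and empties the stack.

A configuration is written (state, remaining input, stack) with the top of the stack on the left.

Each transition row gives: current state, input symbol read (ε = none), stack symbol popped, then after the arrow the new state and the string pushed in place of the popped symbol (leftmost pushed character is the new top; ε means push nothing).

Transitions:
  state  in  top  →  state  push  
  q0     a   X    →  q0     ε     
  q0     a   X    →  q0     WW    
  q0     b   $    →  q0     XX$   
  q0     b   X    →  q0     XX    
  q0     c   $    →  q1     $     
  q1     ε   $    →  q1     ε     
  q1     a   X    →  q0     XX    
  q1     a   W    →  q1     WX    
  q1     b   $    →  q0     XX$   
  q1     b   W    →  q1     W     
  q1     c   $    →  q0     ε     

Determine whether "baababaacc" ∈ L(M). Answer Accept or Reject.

Accept

One accepting computation: (q0, baababaacc, $) ⊢ (q0, aababaacc, XX$) ⊢ (q0, ababaacc, X$) ⊢ (q0, babaacc, $) ⊢ (q0, abaacc, XX$) ⊢ (q0, baacc, X$) ⊢ (q0, aacc, XX$) ⊢ (q0, acc, X$) ⊢ (q0, cc, $) ⊢ (q1, c, $) ⊢ (q0, ε, ε)
All input consumed and the stack is empty.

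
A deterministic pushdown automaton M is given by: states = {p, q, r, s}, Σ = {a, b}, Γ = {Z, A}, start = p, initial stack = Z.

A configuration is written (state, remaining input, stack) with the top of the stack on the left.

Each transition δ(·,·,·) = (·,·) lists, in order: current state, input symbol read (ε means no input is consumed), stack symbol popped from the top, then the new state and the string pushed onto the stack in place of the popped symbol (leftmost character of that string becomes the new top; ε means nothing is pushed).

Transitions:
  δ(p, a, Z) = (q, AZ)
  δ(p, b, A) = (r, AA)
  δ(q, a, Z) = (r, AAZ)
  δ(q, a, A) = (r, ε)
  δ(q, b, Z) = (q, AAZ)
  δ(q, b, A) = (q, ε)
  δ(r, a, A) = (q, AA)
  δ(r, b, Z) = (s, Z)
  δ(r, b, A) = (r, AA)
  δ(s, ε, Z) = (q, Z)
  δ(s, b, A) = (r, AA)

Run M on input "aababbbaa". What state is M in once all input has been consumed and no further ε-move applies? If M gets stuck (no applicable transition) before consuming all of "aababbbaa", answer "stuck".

r

(p, aababbbaa, Z)
  read a, top Z: go to q, push AZ → (q, ababbbaa, AZ)
  read a, top A: go to r, push ε → (r, babbbaa, Z)
  read b, top Z: go to s, push Z → (s, abbbaa, Z)
  ε-move, top Z: go to q, push Z → (q, abbbaa, Z)
  read a, top Z: go to r, push AAZ → (r, bbbaa, AAZ)
  read b, top A: go to r, push AA → (r, bbaa, AAAZ)
  read b, top A: go to r, push AA → (r, baa, AAAAZ)
  read b, top A: go to r, push AA → (r, aa, AAAAAZ)
  read a, top A: go to q, push AA → (q, a, AAAAAAZ)
  read a, top A: go to r, push ε → (r, ε, AAAAAZ)
All input consumed; M is in state r.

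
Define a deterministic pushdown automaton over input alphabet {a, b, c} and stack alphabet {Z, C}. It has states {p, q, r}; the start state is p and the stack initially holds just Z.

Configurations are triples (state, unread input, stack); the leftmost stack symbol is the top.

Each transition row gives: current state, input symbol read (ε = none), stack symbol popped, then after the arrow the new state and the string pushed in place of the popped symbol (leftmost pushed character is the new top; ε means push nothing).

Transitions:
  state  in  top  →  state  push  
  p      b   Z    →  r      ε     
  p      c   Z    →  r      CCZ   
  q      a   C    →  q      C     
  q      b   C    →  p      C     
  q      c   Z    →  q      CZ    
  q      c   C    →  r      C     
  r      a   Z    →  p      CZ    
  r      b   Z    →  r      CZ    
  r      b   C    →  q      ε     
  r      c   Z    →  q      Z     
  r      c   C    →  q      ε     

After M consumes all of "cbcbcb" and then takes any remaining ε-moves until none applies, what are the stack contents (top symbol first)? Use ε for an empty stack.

(p, cbcbcb, Z) ⊢ (r, bcbcb, CCZ) ⊢ (q, cbcb, CZ) ⊢ (r, bcb, CZ) ⊢ (q, cb, Z) ⊢ (q, b, CZ) ⊢ (p, ε, CZ)
All input consumed in state p with stack CZ.

CZ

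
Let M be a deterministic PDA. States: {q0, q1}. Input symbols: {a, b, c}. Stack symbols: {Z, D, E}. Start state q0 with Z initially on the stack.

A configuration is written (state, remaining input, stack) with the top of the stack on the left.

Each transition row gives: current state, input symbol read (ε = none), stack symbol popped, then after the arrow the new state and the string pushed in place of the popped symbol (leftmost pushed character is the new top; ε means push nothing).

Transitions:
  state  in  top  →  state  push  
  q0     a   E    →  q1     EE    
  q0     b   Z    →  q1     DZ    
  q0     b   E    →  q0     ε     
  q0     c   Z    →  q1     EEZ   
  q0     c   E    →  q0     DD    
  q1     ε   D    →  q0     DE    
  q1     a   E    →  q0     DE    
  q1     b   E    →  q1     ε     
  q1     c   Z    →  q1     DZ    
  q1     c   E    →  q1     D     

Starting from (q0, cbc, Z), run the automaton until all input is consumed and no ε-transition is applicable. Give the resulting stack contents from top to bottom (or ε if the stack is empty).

DEZ

(q0, cbc, Z) ⊢ (q1, bc, EEZ) ⊢ (q1, c, EZ) ⊢ (q1, ε, DZ) ⊢ (q0, ε, DEZ)
All input consumed in state q0 with stack DEZ.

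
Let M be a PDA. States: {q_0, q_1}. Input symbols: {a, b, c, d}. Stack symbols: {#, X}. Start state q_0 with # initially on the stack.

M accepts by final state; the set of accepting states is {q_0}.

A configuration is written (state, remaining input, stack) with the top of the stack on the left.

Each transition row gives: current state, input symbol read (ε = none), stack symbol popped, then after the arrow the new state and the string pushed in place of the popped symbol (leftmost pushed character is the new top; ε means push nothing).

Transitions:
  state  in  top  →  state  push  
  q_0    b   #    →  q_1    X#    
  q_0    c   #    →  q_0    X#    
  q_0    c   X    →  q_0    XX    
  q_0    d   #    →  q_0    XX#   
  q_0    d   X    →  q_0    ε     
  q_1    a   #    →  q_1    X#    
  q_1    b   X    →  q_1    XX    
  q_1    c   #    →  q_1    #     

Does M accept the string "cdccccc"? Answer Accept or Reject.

Accept

One accepting computation: (q_0, cdccccc, #) ⊢ (q_0, dccccc, X#) ⊢ (q_0, ccccc, #) ⊢ (q_0, cccc, X#) ⊢ (q_0, ccc, XX#) ⊢ (q_0, cc, XXX#) ⊢ (q_0, c, XXXX#) ⊢ (q_0, ε, XXXXX#)
All input consumed and state q_0 ∈ F.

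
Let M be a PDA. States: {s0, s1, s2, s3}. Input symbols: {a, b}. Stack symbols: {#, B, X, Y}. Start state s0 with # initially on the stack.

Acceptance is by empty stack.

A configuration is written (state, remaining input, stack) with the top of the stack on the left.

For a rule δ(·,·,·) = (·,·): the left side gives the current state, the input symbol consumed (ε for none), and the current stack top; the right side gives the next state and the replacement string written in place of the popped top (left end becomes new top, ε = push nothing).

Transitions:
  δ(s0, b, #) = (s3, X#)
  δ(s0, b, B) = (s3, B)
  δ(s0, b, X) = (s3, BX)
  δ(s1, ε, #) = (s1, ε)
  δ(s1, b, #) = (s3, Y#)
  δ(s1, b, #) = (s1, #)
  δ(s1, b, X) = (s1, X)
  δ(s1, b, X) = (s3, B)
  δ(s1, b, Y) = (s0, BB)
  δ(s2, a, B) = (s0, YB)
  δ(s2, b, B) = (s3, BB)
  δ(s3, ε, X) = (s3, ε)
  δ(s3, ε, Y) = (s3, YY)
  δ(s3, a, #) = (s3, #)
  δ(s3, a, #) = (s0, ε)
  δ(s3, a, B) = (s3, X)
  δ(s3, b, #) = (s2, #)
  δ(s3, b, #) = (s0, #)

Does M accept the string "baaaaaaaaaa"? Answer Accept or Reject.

One accepting computation: (s0, baaaaaaaaaa, #) ⊢ (s3, aaaaaaaaaa, X#) ⊢ (s3, aaaaaaaaaa, #) ⊢ (s3, aaaaaaaaa, #) ⊢ (s3, aaaaaaaa, #) ⊢ (s3, aaaaaaa, #) ⊢ (s3, aaaaaa, #) ⊢ (s3, aaaaa, #) ⊢ (s3, aaaa, #) ⊢ (s3, aaa, #) ⊢ (s3, aa, #) ⊢ (s3, a, #) ⊢ (s0, ε, ε)
All input consumed and the stack is empty.

Accept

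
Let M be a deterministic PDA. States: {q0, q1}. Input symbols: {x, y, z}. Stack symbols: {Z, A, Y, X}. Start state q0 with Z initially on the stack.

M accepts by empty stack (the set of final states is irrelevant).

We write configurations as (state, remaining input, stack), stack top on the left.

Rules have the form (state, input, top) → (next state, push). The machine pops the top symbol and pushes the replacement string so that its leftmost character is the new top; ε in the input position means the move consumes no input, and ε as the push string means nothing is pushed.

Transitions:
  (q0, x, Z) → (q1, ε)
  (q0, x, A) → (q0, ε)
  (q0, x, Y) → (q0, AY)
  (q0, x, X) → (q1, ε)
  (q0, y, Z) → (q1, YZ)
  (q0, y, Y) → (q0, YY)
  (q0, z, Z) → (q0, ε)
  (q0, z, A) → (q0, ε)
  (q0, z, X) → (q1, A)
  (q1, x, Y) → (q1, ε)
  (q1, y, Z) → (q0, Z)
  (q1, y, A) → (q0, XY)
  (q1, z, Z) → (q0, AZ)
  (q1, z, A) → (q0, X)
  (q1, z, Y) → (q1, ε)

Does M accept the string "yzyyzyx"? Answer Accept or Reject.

(q0, yzyyzyx, Z)
  read y, top Z: go to q1, push YZ → (q1, zyyzyx, YZ)
  read z, top Y: go to q1, push ε → (q1, yyzyx, Z)
  read y, top Z: go to q0, push Z → (q0, yzyx, Z)
  read y, top Z: go to q1, push YZ → (q1, zyx, YZ)
  read z, top Y: go to q1, push ε → (q1, yx, Z)
  read y, top Z: go to q0, push Z → (q0, x, Z)
  read x, top Z: go to q1, push ε → (q1, ε, ε)
All input consumed and the stack is empty.

Accept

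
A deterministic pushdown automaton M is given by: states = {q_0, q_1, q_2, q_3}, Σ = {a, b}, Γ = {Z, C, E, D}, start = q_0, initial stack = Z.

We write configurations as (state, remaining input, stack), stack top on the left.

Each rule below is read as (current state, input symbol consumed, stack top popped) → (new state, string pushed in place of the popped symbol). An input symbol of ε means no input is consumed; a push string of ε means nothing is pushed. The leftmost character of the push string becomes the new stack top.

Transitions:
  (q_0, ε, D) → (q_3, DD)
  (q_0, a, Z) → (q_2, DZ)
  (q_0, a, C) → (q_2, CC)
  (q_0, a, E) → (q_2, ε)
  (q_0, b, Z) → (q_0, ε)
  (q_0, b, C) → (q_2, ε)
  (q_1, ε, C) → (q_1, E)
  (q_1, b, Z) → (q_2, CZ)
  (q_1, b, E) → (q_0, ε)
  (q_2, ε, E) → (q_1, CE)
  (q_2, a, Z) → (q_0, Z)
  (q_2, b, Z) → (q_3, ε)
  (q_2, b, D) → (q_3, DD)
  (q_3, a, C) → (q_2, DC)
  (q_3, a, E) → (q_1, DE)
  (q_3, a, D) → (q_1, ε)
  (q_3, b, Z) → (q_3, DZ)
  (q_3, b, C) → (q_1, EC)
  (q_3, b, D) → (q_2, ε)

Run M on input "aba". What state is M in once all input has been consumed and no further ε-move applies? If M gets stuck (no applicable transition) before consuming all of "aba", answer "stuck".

(q_0, aba, Z)
  read a, top Z: go to q_2, push DZ → (q_2, ba, DZ)
  read b, top D: go to q_3, push DD → (q_3, a, DDZ)
  read a, top D: go to q_1, push ε → (q_1, ε, DZ)
All input consumed; M is in state q_1.

q_1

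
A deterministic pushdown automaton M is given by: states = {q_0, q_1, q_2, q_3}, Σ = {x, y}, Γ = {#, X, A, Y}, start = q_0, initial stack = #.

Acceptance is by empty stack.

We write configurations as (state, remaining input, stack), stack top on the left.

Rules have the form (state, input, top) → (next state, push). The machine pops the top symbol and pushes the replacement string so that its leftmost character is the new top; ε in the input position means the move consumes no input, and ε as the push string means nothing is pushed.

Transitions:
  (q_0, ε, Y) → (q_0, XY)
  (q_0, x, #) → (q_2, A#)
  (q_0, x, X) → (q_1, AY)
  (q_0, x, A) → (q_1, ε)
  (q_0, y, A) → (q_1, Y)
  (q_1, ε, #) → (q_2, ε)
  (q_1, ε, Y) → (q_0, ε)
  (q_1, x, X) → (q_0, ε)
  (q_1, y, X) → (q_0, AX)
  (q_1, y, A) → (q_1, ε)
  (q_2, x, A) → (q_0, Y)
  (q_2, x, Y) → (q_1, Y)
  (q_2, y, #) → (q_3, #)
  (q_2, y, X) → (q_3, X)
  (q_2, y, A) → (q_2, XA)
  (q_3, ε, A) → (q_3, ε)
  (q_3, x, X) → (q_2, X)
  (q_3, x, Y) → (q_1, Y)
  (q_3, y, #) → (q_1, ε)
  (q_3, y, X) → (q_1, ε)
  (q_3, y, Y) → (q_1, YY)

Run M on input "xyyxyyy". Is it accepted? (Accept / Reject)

Accept

(q_0, xyyxyyy, #)
  read x, top #: go to q_2, push A# → (q_2, yyxyyy, A#)
  read y, top A: go to q_2, push XA → (q_2, yxyyy, XA#)
  read y, top X: go to q_3, push X → (q_3, xyyy, XA#)
  read x, top X: go to q_2, push X → (q_2, yyy, XA#)
  read y, top X: go to q_3, push X → (q_3, yy, XA#)
  read y, top X: go to q_1, push ε → (q_1, y, A#)
  read y, top A: go to q_1, push ε → (q_1, ε, #)
  ε-move, top #: go to q_2, push ε → (q_2, ε, ε)
All input consumed and the stack is empty.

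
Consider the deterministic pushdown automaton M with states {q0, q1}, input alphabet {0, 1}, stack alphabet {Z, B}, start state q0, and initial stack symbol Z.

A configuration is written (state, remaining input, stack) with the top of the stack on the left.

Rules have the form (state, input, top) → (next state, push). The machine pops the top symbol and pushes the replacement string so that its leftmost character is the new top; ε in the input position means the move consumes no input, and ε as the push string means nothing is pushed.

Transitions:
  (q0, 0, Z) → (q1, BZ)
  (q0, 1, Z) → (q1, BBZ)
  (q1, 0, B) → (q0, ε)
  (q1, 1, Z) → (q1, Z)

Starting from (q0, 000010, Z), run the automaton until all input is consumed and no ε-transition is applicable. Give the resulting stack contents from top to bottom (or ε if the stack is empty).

BZ

(q0, 000010, Z)
  read 0, top Z: go to q1, push BZ → (q1, 00010, BZ)
  read 0, top B: go to q0, push ε → (q0, 0010, Z)
  read 0, top Z: go to q1, push BZ → (q1, 010, BZ)
  read 0, top B: go to q0, push ε → (q0, 10, Z)
  read 1, top Z: go to q1, push BBZ → (q1, 0, BBZ)
  read 0, top B: go to q0, push ε → (q0, ε, BZ)
All input consumed in state q0 with stack BZ.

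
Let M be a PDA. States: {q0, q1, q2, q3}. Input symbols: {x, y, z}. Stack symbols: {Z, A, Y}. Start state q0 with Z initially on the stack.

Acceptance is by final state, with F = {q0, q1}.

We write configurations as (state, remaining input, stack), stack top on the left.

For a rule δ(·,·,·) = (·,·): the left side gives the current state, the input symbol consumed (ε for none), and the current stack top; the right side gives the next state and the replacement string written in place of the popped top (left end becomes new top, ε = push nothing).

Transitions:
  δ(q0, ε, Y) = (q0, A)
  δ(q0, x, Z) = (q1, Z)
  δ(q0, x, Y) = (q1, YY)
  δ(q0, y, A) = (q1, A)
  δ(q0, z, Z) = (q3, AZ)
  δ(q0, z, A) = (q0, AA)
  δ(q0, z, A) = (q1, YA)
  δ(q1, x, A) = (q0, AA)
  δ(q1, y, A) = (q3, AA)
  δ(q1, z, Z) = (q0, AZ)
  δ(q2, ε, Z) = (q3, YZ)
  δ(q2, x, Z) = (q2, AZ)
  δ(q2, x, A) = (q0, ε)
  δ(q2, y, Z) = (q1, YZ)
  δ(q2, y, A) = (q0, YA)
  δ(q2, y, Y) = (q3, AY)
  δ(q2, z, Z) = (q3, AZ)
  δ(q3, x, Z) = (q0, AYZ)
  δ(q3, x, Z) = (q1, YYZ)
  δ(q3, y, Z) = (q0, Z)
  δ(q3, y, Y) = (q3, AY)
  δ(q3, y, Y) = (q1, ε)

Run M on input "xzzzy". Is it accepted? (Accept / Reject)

Accept

One accepting computation: (q0, xzzzy, Z) ⊢ (q1, zzzy, Z) ⊢ (q0, zzy, AZ) ⊢ (q0, zy, AAZ) ⊢ (q0, y, AAAZ) ⊢ (q1, ε, AAAZ)
All input consumed and state q1 ∈ F.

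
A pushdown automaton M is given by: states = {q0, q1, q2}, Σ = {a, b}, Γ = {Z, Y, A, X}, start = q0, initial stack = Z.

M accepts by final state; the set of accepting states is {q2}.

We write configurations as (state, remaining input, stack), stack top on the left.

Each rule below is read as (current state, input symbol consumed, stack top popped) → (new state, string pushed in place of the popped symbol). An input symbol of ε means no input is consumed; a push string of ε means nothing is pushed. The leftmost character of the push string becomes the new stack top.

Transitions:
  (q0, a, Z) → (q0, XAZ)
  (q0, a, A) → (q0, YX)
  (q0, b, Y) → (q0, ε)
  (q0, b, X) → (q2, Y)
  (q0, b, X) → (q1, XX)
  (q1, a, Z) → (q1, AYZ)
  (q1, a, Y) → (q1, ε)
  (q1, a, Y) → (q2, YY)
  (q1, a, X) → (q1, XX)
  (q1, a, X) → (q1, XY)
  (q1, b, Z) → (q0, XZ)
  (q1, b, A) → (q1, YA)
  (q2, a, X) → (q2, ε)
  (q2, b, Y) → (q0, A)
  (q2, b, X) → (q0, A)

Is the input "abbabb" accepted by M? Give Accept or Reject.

Accept

One accepting computation: (q0, abbabb, Z) ⊢ (q0, bbabb, XAZ) ⊢ (q2, babb, YAZ) ⊢ (q0, abb, AAZ) ⊢ (q0, bb, YXAZ) ⊢ (q0, b, XAZ) ⊢ (q2, ε, YAZ)
All input consumed and state q2 ∈ F.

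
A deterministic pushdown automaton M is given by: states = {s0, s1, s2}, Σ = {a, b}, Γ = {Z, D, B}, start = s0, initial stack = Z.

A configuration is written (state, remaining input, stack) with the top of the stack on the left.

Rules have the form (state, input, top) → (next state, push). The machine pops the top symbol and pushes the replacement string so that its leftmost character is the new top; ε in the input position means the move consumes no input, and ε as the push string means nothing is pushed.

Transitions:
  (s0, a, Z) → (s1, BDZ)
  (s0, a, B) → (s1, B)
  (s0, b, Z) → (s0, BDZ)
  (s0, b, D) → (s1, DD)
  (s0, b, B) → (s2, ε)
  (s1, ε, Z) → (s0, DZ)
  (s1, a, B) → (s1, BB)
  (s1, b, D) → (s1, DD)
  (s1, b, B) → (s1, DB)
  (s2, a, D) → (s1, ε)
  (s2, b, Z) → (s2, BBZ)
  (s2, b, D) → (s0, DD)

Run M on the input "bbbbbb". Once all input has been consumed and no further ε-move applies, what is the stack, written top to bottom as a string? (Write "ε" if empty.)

(s0, bbbbbb, Z) ⊢ (s0, bbbbb, BDZ) ⊢ (s2, bbbb, DZ) ⊢ (s0, bbb, DDZ) ⊢ (s1, bb, DDDZ) ⊢ (s1, b, DDDDZ) ⊢ (s1, ε, DDDDDZ)
All input consumed in state s1 with stack DDDDDZ.

DDDDDZ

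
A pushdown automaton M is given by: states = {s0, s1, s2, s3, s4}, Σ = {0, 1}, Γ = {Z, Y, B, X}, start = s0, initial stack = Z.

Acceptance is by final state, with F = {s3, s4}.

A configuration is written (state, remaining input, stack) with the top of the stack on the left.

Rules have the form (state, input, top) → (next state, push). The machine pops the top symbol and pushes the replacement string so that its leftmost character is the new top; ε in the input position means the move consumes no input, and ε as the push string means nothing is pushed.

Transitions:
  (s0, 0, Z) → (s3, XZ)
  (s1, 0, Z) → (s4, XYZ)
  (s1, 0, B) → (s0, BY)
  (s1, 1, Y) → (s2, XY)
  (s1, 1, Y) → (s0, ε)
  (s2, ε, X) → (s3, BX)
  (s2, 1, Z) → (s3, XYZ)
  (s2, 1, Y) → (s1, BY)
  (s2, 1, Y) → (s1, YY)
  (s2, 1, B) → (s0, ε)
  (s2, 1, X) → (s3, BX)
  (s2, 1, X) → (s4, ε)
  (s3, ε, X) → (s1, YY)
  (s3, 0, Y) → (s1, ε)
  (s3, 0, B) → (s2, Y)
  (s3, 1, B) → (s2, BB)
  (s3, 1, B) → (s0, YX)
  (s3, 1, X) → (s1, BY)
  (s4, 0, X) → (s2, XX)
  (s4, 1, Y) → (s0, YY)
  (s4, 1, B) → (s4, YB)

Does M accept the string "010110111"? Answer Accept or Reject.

Accept

One accepting computation: (s0, 010110111, Z) ⊢ (s3, 10110111, XZ) ⊢ (s1, 10110111, YYZ) ⊢ (s2, 0110111, XYYZ) ⊢ (s3, 0110111, BXYYZ) ⊢ (s2, 110111, YXYYZ) ⊢ (s1, 10111, YYXYYZ) ⊢ (s2, 0111, XYYXYYZ) ⊢ (s3, 0111, BXYYXYYZ) ⊢ (s2, 111, YXYYXYYZ) ⊢ (s1, 11, YYXYYXYYZ) ⊢ (s2, 1, XYYXYYXYYZ) ⊢ (s3, ε, BXYYXYYXYYZ)
All input consumed and state s3 ∈ F.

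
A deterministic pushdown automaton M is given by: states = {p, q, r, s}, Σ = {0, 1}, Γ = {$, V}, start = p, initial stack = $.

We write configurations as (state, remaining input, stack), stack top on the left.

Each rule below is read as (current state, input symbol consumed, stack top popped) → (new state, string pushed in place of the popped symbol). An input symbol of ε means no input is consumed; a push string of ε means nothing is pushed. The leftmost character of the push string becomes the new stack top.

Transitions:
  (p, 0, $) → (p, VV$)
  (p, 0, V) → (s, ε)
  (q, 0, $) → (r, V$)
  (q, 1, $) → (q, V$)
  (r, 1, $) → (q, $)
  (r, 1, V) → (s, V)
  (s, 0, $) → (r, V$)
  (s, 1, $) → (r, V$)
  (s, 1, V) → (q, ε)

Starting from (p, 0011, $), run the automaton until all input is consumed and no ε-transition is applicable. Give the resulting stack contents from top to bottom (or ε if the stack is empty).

(p, 0011, $)
  read 0, top $: go to p, push VV$ → (p, 011, VV$)
  read 0, top V: go to s, push ε → (s, 11, V$)
  read 1, top V: go to q, push ε → (q, 1, $)
  read 1, top $: go to q, push V$ → (q, ε, V$)
All input consumed in state q with stack V$.

V$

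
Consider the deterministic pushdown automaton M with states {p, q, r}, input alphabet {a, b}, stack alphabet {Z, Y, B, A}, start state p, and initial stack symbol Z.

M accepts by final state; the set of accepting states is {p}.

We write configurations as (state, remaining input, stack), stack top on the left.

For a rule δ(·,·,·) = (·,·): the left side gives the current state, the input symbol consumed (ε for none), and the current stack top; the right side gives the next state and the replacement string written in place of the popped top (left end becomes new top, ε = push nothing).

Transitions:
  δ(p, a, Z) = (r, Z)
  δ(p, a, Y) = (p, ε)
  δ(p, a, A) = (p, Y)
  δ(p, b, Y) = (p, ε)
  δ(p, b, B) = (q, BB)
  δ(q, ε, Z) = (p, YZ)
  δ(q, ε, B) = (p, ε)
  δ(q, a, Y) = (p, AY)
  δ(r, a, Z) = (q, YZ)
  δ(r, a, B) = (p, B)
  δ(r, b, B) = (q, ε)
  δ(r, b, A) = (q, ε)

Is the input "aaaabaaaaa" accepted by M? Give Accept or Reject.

(p, aaaabaaaaa, Z)
  read a, top Z: go to r, push Z → (r, aaabaaaaa, Z)
  read a, top Z: go to q, push YZ → (q, aabaaaaa, YZ)
  read a, top Y: go to p, push AY → (p, abaaaaa, AYZ)
  read a, top A: go to p, push Y → (p, baaaaa, YYZ)
  read b, top Y: go to p, push ε → (p, aaaaa, YZ)
  read a, top Y: go to p, push ε → (p, aaaa, Z)
  read a, top Z: go to r, push Z → (r, aaa, Z)
  read a, top Z: go to q, push YZ → (q, aa, YZ)
  read a, top Y: go to p, push AY → (p, a, AYZ)
  read a, top A: go to p, push Y → (p, ε, YYZ)
All input consumed; state p ∈ F.

Accept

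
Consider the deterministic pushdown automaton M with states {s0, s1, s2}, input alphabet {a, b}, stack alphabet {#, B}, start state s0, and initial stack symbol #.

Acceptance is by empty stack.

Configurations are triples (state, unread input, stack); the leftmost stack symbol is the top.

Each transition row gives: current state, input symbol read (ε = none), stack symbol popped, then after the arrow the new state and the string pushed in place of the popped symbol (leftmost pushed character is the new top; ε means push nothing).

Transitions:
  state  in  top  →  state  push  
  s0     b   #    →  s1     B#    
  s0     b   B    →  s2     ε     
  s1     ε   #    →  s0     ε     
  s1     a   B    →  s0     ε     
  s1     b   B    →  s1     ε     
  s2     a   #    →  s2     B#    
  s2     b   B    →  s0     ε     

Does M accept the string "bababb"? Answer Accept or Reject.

(s0, bababb, #) ⊢ (s1, ababb, B#) ⊢ (s0, babb, #) ⊢ (s1, abb, B#) ⊢ (s0, bb, #) ⊢ (s1, b, B#) ⊢ (s1, ε, #) ⊢ (s0, ε, ε)
All input consumed and the stack is empty.

Accept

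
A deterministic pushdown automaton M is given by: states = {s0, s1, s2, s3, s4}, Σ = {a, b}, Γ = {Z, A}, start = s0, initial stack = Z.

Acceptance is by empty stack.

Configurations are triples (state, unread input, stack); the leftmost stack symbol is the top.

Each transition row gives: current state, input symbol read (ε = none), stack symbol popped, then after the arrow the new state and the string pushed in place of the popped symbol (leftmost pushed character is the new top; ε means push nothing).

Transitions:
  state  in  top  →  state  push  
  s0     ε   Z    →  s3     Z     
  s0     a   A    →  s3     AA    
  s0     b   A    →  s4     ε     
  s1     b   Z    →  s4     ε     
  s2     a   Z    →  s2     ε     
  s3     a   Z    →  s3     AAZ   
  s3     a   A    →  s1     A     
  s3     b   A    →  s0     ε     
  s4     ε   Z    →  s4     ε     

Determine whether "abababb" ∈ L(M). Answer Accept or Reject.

Accept

(s0, abababb, Z)
  ε-move, top Z: go to s3, push Z → (s3, abababb, Z)
  read a, top Z: go to s3, push AAZ → (s3, bababb, AAZ)
  read b, top A: go to s0, push ε → (s0, ababb, AZ)
  read a, top A: go to s3, push AA → (s3, babb, AAZ)
  read b, top A: go to s0, push ε → (s0, abb, AZ)
  read a, top A: go to s3, push AA → (s3, bb, AAZ)
  read b, top A: go to s0, push ε → (s0, b, AZ)
  read b, top A: go to s4, push ε → (s4, ε, Z)
  ε-move, top Z: go to s4, push ε → (s4, ε, ε)
All input consumed and the stack is empty.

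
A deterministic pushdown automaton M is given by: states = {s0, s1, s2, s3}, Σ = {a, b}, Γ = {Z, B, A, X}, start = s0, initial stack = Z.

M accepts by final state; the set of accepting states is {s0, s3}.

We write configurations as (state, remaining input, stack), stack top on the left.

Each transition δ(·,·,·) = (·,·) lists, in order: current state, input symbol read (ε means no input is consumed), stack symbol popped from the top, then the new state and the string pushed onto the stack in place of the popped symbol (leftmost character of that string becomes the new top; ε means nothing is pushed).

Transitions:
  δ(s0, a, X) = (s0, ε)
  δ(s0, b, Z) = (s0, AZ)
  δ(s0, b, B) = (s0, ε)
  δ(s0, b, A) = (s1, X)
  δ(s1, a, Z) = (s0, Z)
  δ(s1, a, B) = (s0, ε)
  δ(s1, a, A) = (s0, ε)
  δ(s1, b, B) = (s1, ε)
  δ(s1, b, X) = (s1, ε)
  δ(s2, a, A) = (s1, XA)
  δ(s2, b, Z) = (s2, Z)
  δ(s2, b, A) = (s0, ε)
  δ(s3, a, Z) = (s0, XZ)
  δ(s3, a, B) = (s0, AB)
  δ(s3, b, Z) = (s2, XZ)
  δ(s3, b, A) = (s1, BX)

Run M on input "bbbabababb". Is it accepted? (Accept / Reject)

(s0, bbbabababb, Z)
  read b, top Z: go to s0, push AZ → (s0, bbabababb, AZ)
  read b, top A: go to s1, push X → (s1, babababb, XZ)
  read b, top X: go to s1, push ε → (s1, abababb, Z)
  read a, top Z: go to s0, push Z → (s0, bababb, Z)
  read b, top Z: go to s0, push AZ → (s0, ababb, AZ)
No transition applies at (s0, ababb, AZ); input not fully consumed.

Reject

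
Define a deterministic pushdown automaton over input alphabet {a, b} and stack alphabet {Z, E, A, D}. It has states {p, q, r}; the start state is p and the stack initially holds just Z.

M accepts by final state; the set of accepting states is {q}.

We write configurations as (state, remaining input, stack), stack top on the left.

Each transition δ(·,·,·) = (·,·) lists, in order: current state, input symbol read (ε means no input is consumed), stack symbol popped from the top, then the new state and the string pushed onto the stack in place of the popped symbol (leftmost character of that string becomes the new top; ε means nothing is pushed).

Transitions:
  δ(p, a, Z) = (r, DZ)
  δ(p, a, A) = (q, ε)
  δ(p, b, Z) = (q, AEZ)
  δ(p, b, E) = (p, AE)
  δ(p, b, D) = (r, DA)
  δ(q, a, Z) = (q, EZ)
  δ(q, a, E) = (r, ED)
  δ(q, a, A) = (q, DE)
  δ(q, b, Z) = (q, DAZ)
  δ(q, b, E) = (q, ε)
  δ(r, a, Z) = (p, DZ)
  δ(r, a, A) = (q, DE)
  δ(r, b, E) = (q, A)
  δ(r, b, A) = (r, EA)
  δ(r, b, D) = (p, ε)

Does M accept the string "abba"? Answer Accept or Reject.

Accept

(p, abba, Z)
  read a, top Z: go to r, push DZ → (r, bba, DZ)
  read b, top D: go to p, push ε → (p, ba, Z)
  read b, top Z: go to q, push AEZ → (q, a, AEZ)
  read a, top A: go to q, push DE → (q, ε, DEEZ)
All input consumed; state q ∈ F.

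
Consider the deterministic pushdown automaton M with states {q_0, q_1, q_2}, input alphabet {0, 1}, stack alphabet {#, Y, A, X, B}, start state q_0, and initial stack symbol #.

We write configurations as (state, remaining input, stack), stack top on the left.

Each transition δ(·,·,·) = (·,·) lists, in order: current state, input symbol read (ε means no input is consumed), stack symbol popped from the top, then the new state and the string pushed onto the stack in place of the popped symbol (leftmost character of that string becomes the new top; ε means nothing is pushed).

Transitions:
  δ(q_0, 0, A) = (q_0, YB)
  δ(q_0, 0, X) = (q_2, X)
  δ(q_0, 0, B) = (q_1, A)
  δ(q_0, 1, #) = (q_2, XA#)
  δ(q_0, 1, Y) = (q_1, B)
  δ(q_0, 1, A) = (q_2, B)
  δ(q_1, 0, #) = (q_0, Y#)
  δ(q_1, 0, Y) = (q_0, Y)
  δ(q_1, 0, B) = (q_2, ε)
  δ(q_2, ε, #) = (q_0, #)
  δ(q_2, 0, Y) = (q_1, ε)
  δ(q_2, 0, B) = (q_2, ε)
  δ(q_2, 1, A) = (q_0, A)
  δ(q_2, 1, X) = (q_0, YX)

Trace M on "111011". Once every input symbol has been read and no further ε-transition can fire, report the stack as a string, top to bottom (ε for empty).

(q_0, 111011, #) ⊢ (q_2, 11011, XA#) ⊢ (q_0, 1011, YXA#) ⊢ (q_1, 011, BXA#) ⊢ (q_2, 11, XA#) ⊢ (q_0, 1, YXA#) ⊢ (q_1, ε, BXA#)
All input consumed in state q_1 with stack BXA#.

BXA#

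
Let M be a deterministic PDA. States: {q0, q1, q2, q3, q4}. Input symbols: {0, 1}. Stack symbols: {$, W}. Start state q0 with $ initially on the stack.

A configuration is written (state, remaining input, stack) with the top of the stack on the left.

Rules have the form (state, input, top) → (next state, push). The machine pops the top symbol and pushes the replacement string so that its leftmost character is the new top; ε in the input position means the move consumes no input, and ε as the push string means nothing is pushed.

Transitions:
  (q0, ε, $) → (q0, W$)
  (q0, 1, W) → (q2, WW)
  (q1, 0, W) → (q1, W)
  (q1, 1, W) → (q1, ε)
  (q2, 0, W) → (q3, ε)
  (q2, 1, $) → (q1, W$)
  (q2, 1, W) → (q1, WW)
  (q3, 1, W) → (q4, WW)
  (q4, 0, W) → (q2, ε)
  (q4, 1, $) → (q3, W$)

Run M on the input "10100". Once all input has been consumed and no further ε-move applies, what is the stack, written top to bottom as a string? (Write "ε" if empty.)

$

(q0, 10100, $)
  ε-move, top $: go to q0, push W$ → (q0, 10100, W$)
  read 1, top W: go to q2, push WW → (q2, 0100, WW$)
  read 0, top W: go to q3, push ε → (q3, 100, W$)
  read 1, top W: go to q4, push WW → (q4, 00, WW$)
  read 0, top W: go to q2, push ε → (q2, 0, W$)
  read 0, top W: go to q3, push ε → (q3, ε, $)
All input consumed in state q3 with stack $.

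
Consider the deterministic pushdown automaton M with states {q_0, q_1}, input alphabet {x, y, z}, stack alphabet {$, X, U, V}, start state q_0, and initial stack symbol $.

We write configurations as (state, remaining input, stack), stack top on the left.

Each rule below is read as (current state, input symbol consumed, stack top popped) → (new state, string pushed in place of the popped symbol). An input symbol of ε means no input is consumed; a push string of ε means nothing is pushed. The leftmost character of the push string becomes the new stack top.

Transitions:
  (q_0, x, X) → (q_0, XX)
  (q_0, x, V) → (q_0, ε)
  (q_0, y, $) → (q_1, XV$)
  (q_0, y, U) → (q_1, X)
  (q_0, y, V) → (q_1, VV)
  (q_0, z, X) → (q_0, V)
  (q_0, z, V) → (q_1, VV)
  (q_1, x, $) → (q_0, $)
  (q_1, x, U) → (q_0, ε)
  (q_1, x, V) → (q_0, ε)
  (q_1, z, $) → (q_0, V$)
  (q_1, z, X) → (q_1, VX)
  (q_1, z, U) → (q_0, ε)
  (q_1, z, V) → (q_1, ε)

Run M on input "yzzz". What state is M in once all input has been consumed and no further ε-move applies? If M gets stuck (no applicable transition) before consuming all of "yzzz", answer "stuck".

(q_0, yzzz, $) ⊢ (q_1, zzz, XV$) ⊢ (q_1, zz, VXV$) ⊢ (q_1, z, XV$) ⊢ (q_1, ε, VXV$)
All input consumed; M is in state q_1.

q_1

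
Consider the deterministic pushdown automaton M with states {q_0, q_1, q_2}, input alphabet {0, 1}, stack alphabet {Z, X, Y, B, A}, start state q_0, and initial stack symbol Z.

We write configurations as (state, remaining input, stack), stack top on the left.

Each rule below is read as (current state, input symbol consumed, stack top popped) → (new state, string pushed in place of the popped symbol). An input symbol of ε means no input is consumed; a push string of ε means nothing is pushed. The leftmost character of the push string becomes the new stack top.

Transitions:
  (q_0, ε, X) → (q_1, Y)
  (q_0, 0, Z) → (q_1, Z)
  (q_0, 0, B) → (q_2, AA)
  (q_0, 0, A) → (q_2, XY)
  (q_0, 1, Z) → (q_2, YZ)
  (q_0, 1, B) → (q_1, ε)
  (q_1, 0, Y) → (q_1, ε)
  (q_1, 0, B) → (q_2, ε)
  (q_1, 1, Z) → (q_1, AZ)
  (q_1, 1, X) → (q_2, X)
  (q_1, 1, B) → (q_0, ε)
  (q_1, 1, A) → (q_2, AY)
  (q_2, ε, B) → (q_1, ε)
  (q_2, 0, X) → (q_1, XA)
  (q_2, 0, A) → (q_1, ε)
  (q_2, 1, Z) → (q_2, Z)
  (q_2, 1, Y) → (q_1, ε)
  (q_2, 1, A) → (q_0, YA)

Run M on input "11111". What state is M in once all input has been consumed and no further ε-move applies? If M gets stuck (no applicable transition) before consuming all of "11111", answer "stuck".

(q_0, 11111, Z) ⊢ (q_2, 1111, YZ) ⊢ (q_1, 111, Z) ⊢ (q_1, 11, AZ) ⊢ (q_2, 1, AYZ) ⊢ (q_0, ε, YAYZ)
All input consumed; M is in state q_0.

q_0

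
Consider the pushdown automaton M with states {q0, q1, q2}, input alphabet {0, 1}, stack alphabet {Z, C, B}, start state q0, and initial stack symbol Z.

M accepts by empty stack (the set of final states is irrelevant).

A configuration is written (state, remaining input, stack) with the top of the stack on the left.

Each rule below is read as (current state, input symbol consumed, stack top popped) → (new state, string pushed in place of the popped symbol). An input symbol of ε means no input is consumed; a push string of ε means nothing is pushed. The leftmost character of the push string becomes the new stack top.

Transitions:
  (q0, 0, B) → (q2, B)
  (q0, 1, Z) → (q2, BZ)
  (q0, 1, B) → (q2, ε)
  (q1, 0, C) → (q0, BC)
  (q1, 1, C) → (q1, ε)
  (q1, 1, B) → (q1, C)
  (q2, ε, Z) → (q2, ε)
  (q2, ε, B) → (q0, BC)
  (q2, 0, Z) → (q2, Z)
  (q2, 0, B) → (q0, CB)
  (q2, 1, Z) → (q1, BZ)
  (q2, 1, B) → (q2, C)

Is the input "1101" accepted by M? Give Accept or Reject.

No computation consumes all input and empties the stack.

Reject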